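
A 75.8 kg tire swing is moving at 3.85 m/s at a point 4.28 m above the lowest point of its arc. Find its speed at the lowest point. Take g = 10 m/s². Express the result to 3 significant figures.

By conservation of mechanical energy, ½mv₀² + mgh = ½mv²
v² = v₀² + 2gh = (3.85)² + 2(10)(4.28) = 100.42
v = √100.42 = 10.02 m/s

v = 10.0 m/s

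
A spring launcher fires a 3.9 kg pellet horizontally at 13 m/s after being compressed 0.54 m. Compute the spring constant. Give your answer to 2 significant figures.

½kx² = ½mv²
k = mv²/x² = (3.9)(13)²/(0.54)² = 2260 N/m

k = 2300 N/m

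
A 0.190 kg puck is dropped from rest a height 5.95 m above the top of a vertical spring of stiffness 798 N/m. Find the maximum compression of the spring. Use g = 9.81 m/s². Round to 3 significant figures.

Take the reference level at the top of the uncompressed spring. At max compression the puck has fallen H + x and is momentarily at rest:
mg(H + x) = ½kx²
½(798)x² − (0.190)(9.81)x − (0.190)(9.81)(5.95) = 0
399.0x² − 1.864x − 11.09 = 0
x = [1.864 + √(3.474 + 17700)]/(2 × 399.0) = 0.1691 m

x = 0.169 m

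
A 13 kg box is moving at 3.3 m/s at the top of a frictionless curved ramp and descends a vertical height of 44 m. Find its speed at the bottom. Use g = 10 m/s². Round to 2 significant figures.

Energy conservation between the two points: ½mv₀² + mgh = ½mv²
The mass cancels from both sides.
v² = v₀² + 2gh = (3.3)² + 2(10)(44) = 890.89
v = √890.89 = 29.85 m/s

v = 30 m/s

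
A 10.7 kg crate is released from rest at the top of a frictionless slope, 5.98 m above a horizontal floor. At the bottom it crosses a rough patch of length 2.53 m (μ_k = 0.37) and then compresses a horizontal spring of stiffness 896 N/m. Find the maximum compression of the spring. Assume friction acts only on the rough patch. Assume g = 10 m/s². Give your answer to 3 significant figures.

x = 1.10 m

Initial energy: E₁ = mgh = (10.7)(10)(5.98) = 639.86 J
Friction removes W_f = μ_k mg d = (0.37)(10.7)(10)(2.53) = 100.2 J
Energy reaching the spring: E = 639.86 − 100.2 = 539.70 J
At max compression ½kx² = E ⇒ x = √(2E/k) = √(2 × 539.70/896) = 1.098 m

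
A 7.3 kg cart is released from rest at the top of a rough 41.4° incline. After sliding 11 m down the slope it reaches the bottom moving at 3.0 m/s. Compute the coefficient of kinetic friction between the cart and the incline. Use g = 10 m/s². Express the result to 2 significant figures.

μ_k = 0.83

The energy dissipated by friction is the PE lost minus the KE gained:
mgL sinθ = 531.03 J; ½mv² = 32.850 J
W_f = 531.03 − 32.850 = 498.2 J
μ_k = W_f/(mg cosθ · L) = 498.2/(54.76 × 11) = 0.8271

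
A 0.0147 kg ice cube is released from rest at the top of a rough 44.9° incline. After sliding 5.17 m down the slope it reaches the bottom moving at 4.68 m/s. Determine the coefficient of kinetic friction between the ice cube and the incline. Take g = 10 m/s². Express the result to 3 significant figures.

The energy dissipated by friction is the PE lost minus the KE gained:
mgL sinθ = 0.53646 J; ½mv² = 0.16098 J
W_f = 0.53646 − 0.16098 = 0.3755 J
μ_k = W_f/(mg cosθ · L) = 0.3755/(0.1041 × 5.17) = 0.6975

μ_k = 0.697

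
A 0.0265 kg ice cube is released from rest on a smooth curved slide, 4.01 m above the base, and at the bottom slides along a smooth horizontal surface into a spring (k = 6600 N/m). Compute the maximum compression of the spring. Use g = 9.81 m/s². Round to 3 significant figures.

Gravitational PE at the top equals spring PE at max compression: mgh = ½kx²
x = √(2mgh/k) = √(2 × 0.0265 × 9.81 × 4.01 / 6600) = 0.01777 m

x = 0.0178 m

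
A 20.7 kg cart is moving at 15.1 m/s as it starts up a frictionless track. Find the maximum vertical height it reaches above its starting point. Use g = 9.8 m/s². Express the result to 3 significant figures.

h = 11.6 m

Setting KE at the bottom equal to PE gained: ½mv² = mgh
h = v²/(2g) = 15.1²/(2 × 9.8) = 11.63 m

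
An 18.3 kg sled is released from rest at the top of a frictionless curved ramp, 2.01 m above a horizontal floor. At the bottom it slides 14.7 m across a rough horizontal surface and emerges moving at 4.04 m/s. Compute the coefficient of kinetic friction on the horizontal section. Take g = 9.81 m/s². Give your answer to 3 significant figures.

Energy at the top = energy at the end + work done against friction:
mgh = ½mv² + μ_k m g d
mgh = 360.84 J; ½mv² = 149.34 J
W_f = 360.84 − 149.34 = 211.5 J
μ_k = W_f/(mg·d) = 211.5/(179.5 × 14.7) = 0.08014

μ_k = 0.0801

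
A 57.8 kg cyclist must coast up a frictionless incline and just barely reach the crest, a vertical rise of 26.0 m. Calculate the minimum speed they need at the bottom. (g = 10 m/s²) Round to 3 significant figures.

At the top they are momentarily at rest, so all KE converts to PE: ½mv² = mgh
v = √(2gh) = √(2 × 10 × 26.0) = 22.80 m/s

v = 22.8 m/s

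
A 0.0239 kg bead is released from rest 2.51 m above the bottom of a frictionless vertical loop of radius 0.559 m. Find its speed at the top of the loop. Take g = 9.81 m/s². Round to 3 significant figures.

Energy conservation: mgh = ½mv_top² + mg(2r)
v_top² = 2g(h − 2r) = 2(9.81)(2.51 − 1.118) = 27.31
v_top = 5.226 m/s

v = 5.23 m/s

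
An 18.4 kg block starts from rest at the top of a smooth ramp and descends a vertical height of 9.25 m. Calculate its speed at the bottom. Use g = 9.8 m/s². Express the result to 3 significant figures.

v = 13.5 m/s

By conservation of mechanical energy, mgh = ½mv²
v = √(2gh) = √(2 × 9.8 × 9.25) = √181.30 = 13.46 m/s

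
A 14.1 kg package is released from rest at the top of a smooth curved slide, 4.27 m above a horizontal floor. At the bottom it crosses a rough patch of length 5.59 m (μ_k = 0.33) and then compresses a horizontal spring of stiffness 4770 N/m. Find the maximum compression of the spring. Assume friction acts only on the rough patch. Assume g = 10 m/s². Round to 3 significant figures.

x = 0.379 m

Initial energy: E₁ = mgh = (14.1)(10)(4.27) = 602.07 J
Friction removes W_f = μ_k mg d = (0.33)(14.1)(10)(5.59) = 260.1 J
Energy reaching the spring: E = 602.07 − 260.1 = 341.97 J
At max compression ½kx² = E ⇒ x = √(2E/k) = √(2 × 341.97/4770) = 0.3787 m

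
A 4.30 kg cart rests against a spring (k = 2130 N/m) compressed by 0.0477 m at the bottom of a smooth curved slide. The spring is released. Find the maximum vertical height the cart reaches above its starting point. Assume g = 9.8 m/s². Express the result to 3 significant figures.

h = 0.0575 m

At maximum height the cart is at rest, so ½kx² = mgh
h = kx²/(2mg) = (2130)(0.0477)²/(2 × 4.30 × 9.8) = 0.05750 m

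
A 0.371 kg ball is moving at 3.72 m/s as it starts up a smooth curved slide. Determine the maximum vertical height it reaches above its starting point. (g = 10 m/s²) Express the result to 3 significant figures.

h = 0.692 m

Setting KE at the bottom equal to PE gained: ½mv² = mgh
h = v²/(2g) = 3.72²/(2 × 10) = 0.6919 m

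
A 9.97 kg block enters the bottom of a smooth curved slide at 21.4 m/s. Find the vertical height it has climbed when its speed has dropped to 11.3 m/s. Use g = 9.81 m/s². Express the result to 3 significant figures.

h = 16.8 m

Conservation of energy: ½mv₁² = ½mv₂² + mgh
h = (v₁² − v₂²)/(2g) = (21.4² − 11.3²)/(2 × 9.81) = 16.83 m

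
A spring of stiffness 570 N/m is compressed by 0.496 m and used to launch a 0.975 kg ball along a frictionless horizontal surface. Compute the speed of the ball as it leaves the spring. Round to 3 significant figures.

The ball leaves the spring when the spring is at natural length, so ½kx² = ½mv²
v = x√(k/m) = 0.496 × √(570/0.975) = 11.99 m/s

v = 12.0 m/s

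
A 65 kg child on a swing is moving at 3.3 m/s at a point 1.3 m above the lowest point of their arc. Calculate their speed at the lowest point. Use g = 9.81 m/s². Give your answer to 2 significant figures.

v = 6.0 m/s

Equating total energy at the two states: ½mv₀² + mgh = ½mv²
The mass cancels from both sides.
v² = v₀² + 2gh = (3.3)² + 2(9.81)(1.3) = 36.396
v = √36.396 = 6.033 m/s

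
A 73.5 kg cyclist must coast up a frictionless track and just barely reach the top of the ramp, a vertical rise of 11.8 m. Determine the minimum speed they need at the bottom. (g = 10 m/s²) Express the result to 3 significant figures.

v = 15.4 m/s

At the top they are momentarily at rest, so all KE converts to PE: ½mv² = mgh
v = √(2gh) = √(2 × 10 × 11.8) = 15.36 m/s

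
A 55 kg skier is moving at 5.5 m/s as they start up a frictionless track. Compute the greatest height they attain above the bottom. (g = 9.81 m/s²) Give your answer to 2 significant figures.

Setting KE at the bottom equal to PE gained: ½mv² = mgh
h = v²/(2g) = 5.5²/(2 × 9.81) = 1.542 m

h = 1.5 m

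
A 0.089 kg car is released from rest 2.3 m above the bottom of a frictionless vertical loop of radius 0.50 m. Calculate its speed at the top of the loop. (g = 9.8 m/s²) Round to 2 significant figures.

v = 5.0 m/s

Energy conservation: mgh = ½mv_top² + mg(2r)
v_top² = 2g(h − 2r) = 2(9.8)(2.3 − 1.000) = 25.48
v_top = 5.048 m/s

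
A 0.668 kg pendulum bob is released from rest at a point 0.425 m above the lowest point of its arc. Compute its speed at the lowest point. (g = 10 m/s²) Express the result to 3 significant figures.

Mechanical energy is conserved (no friction): mgh = ½mv²
The mass cancels from both sides.
v = √(2gh) = √(2 × 10 × 0.425) = √8.5000 = 2.915 m/s

v = 2.92 m/s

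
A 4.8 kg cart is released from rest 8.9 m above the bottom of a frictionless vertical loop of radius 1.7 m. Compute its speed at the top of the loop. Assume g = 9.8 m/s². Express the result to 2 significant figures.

v = 10 m/s

Energy conservation: mgh = ½mv_top² + mg(2r)
v_top² = 2g(h − 2r) = 2(9.8)(8.9 − 3.400) = 107.8
v_top = 10.38 m/s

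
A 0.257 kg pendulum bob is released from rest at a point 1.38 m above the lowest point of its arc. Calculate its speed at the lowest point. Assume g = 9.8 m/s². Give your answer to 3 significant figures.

Mechanical energy is conserved (no friction): mgh = ½mv²
v = √(2gh) = √(2 × 9.8 × 1.38) = √27.048 = 5.201 m/s

v = 5.20 m/s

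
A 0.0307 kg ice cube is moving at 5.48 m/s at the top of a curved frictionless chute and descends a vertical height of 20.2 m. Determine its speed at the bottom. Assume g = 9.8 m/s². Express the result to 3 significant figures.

v = 20.6 m/s

Equating total energy at the two states: ½mv₀² + mgh = ½mv²
v² = v₀² + 2gh = (5.48)² + 2(9.8)(20.2) = 425.95
v = √425.95 = 20.64 m/s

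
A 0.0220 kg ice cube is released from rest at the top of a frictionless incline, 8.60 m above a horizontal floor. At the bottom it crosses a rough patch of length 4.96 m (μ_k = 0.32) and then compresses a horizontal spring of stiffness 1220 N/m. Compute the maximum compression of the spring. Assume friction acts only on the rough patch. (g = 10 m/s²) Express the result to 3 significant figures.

Initial energy: E₁ = mgh = (0.0220)(10)(8.60) = 1.8920 J
Friction removes W_f = μ_k mg d = (0.32)(0.0220)(10)(4.96) = 0.3492 J
Energy reaching the spring: E = 1.8920 − 0.3492 = 1.5428 J
At max compression ½kx² = E ⇒ x = √(2E/k) = √(2 × 1.5428/1220) = 0.05029 m

x = 0.0503 m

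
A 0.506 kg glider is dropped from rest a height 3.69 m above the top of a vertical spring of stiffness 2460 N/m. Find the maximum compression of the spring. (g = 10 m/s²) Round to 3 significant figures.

Let x be the compression. The total drop is H + x, and the glider is instantaneously at rest at max compression, so energy conservation gives:
mg(H + x) = ½kx²
½(2460)x² − (0.506)(10)x − (0.506)(10)(3.69) = 0
1230x² − 5.060x − 18.67 = 0
x = [5.060 + √(25.60 + 91863)]/(2 × 1230) = 0.1253 m

x = 0.125 m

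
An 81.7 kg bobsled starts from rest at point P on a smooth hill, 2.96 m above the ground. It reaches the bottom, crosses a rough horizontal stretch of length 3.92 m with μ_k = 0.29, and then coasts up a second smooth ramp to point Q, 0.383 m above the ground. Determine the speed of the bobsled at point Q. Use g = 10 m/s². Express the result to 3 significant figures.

Energy at P: mgh₁ = (81.7)(10)(2.96) = 2418.3 J
Friction loss: W_f = μ_k mg d = 928.8 J
At Q: ½mv² + mgh₂ = mgh₁ − W_f
½mv² = 2418.3 − 928.8 − 312.91 = 1176.6 J
v = √(2 × 1176.6/81.7) = 5.367 m/s

v = 5.37 m/s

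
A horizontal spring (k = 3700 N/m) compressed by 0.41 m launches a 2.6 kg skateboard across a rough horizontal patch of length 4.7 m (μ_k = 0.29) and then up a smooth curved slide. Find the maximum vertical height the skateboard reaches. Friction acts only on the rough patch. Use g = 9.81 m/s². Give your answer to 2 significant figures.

Spring energy: E₀ = ½kx² = ½(3700)(0.41)² = 310.98 J
Friction: W_f = μ_k mg d = (0.29)(2.6)(9.81)(4.7) = 34.76 J
Energy at base of ramp: E = 310.98 − 34.76 = 276.22 J
At max height all remaining energy is PE: mgh = E ⇒ h = E/(mg) = 276.22/(2.6 × 9.81) = 10.83 m

h = 11 m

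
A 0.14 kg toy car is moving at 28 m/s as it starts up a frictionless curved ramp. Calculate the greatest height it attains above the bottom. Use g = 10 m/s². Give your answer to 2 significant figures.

Setting KE at the bottom equal to PE gained: ½mv² = mgh
h = v²/(2g) = 28²/(2 × 10) = 39.20 m

h = 39 m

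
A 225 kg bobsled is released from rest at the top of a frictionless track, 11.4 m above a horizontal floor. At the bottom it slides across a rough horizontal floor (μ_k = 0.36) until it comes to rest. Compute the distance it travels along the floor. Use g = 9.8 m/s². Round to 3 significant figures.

d = 31.7 m

Energy bookkeeping (friction removes W_f = μ_k N d):
At rest all PE has been dissipated by friction: mgh = μ_k m g d
d = h/μ_k = 11.4/0.36 = 31.67 m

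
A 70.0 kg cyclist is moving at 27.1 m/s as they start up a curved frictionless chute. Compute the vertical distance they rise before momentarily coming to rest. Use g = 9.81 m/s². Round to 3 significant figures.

h = 37.4 m

By energy conservation, ½mv² = mgh
h = v²/(2g) = 27.1²/(2 × 9.81) = 37.43 m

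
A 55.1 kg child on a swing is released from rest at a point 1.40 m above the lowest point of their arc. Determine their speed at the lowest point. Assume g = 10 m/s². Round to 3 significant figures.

v = 5.29 m/s

Mechanical energy is conserved (no friction): mgh = ½mv²
The mass cancels from both sides.
v = √(2gh) = √(2 × 10 × 1.40) = √28.000 = 5.292 m/s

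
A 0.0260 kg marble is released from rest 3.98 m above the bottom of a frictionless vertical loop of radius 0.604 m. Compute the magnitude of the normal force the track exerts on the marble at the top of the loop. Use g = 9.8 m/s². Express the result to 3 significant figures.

N = 2.08 N

Energy from release to top (height 2r): mgh = ½mv_top² + mg(2r)
v_top² = 2g(h − 2r) = 2(9.8)(3.98 − 1.208) = 54.331 m²/s²
At the top, both N and weight point toward the centre: N + mg = mv_top²/r
N = m(v_top²/r − g) = 0.0260(54.331/0.604 − 9.8) = 2.084 N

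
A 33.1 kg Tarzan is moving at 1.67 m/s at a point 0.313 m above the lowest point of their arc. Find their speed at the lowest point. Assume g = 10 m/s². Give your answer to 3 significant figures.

v = 3.01 m/s

By conservation of mechanical energy, ½mv₀² + mgh = ½mv²
v² = v₀² + 2gh = (1.67)² + 2(10)(0.313) = 9.0489
v = √9.0489 = 3.008 m/s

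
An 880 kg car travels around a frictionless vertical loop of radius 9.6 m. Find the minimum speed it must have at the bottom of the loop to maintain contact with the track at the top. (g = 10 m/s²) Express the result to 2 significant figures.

At the top: mg = mv_top²/r ⇒ v_top² = gr = 96.00 m²/s²
Energy from bottom to top (height 2r): ½mv_bot² = ½mv_top² + mg(2r)
v_bot² = gr + 4gr = 5gr = 480.0
v_bot = √(5gr) = 21.91 m/s

v = 22 m/s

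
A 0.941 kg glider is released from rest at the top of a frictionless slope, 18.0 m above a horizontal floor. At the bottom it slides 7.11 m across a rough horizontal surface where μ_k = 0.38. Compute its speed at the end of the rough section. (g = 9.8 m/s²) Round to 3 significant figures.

Energy at the top = energy at the end + work done against friction:
mgh = ½mv² + μ_k m g d
W_f = μ_k mg d = (0.38)(0.941)(9.8)(7.11) = 24.92 J
½mv² = mgh − W_f = 165.99 − 24.92 = 141.08 J
v = √(2 × 141.08/0.941) = 17.32 m/s

v = 17.3 m/s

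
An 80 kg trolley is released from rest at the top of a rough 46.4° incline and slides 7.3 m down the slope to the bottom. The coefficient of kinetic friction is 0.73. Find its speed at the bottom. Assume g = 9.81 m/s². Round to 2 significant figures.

Energy: mgh = ½mv² + W_f, with h = L sinθ and W_f = μ_k (mg cosθ) L
mgh = mgL sinθ = (80)(9.81)(7.3)sin46.4° = 4148.8 J
W_f = μ_k mg cosθ · L = (0.73)(80)(9.81)cos46.4°·7.3 = 2884 J
½mv² = 4148.8 − 2884 = 1264.7 J
v = √(2 × 1264.7/80) = 5.623 m/s

v = 5.6 m/s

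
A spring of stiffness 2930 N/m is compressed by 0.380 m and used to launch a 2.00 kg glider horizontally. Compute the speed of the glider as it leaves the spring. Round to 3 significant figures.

v = 14.5 m/s

Conservation of energy: ½kx² = ½mv²
v = x√(k/m) = 0.380 × √(2930/2.00) = 14.54 m/s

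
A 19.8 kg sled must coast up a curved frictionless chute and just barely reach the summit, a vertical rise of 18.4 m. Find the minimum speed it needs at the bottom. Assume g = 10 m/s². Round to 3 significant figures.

v = 19.2 m/s

At the top it is momentarily at rest, so all KE converts to PE: ½mv² = mgh
v = √(2gh) = √(2 × 10 × 18.4) = 19.18 m/s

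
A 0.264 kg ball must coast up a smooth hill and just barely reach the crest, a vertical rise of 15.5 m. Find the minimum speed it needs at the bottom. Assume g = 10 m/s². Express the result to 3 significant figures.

At the top it is momentarily at rest, so all KE converts to PE: ½mv² = mgh
v = √(2gh) = √(2 × 10 × 15.5) = 17.61 m/s

v = 17.6 m/s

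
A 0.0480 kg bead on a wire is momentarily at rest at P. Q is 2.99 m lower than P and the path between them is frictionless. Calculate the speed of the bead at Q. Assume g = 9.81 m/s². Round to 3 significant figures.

Equating total energy at the two states: mgh = ½mv²
The mass cancels from both sides.
v = √(2gh) = √(2 × 9.81 × 2.99) = √58.664 = 7.659 m/s

v = 7.66 m/s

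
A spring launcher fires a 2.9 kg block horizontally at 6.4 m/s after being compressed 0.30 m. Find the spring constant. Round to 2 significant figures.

½kx² = ½mv²
k = mv²/x² = (2.9)(6.4)²/(0.30)² = 1320 N/m

k = 1300 N/m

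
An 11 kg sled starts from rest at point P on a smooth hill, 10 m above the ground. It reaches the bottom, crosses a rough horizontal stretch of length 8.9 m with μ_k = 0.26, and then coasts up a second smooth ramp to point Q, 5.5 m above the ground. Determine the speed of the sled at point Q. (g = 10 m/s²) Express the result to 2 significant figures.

Energy at P: mgh₁ = (11)(10)(10) = 1100.0 J
Friction loss: W_f = μ_k mg d = 254.5 J
At Q: ½mv² + mgh₂ = mgh₁ − W_f
½mv² = 1100.0 − 254.5 − 605.00 = 240.46 J
v = √(2 × 240.46/11) = 6.612 m/s

v = 6.6 m/s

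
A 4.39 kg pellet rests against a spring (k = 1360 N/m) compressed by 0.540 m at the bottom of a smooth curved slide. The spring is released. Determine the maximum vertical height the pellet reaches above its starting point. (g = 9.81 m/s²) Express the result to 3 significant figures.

h = 4.60 m

At maximum height the pellet is at rest, so ½kx² = mgh
h = kx²/(2mg) = (1360)(0.540)²/(2 × 4.39 × 9.81) = 4.604 m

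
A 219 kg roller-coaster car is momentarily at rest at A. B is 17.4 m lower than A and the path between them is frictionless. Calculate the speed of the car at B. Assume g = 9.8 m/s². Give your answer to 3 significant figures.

Energy conservation between the two points: mgh = ½mv²
v = √(2gh) = √(2 × 9.8 × 17.4) = √341.04 = 18.47 m/s

v = 18.5 m/s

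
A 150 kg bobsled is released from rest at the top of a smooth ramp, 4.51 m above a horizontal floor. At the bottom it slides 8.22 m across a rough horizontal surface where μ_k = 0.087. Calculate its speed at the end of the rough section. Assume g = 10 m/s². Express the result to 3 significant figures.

Energy at the top = energy at the end + work done against friction:
mgh = ½mv² + μ_k m g d
W_f = μ_k mg d = (0.087)(150)(10)(8.22) = 1073 J
½mv² = mgh − W_f = 6765.0 − 1073 = 5692.3 J
v = √(2 × 5692.3/150) = 8.712 m/s

v = 8.71 m/s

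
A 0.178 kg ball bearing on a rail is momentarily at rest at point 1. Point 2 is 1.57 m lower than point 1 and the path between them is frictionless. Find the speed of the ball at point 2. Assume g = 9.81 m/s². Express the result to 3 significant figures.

v = 5.55 m/s

By conservation of mechanical energy, mgh = ½mv²
The mass cancels from both sides.
v = √(2gh) = √(2 × 9.81 × 1.57) = √30.803 = 5.550 m/s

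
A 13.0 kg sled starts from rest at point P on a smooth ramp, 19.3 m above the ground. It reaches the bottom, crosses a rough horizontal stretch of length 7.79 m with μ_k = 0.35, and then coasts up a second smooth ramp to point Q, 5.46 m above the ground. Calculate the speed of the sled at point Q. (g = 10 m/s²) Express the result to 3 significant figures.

v = 14.9 m/s

Energy at P: mgh₁ = (13.0)(10)(19.3) = 2509.0 J
Friction loss: W_f = μ_k mg d = 354.4 J
At Q: ½mv² + mgh₂ = mgh₁ − W_f
½mv² = 2509.0 − 354.4 − 709.80 = 1444.8 J
v = √(2 × 1444.8/13.0) = 14.91 m/s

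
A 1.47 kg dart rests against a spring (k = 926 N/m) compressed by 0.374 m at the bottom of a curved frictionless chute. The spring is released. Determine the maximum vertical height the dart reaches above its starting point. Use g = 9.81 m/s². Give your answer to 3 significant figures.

At maximum height the dart is at rest, so ½kx² = mgh
h = kx²/(2mg) = (926)(0.374)²/(2 × 1.47 × 9.81) = 4.491 m

h = 4.49 m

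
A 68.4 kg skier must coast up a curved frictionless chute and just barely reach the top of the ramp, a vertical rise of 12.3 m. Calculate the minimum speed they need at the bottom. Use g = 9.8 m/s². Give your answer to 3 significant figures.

v = 15.5 m/s

At the top they are momentarily at rest, so all KE converts to PE: ½mv² = mgh
v = √(2gh) = √(2 × 9.8 × 12.3) = 15.53 m/s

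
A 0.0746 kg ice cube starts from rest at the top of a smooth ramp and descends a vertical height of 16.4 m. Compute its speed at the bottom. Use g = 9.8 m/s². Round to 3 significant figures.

v = 17.9 m/s

Equating total energy at the two states: mgh = ½mv²
v = √(2gh) = √(2 × 9.8 × 16.4) = √321.44 = 17.93 m/s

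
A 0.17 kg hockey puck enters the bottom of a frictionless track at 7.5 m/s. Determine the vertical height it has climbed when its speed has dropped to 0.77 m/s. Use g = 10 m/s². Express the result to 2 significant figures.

h = 2.8 m

Conservation of energy: ½mv₁² = ½mv₂² + mgh
h = (v₁² − v₂²)/(2g) = (7.5² − 0.77²)/(2 × 10) = 2.783 m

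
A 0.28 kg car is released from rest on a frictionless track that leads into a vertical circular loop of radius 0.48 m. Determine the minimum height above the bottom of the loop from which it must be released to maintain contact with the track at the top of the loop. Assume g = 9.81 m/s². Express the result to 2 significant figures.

h = 1.2 m

At the top, for minimum speed gravity alone supplies the centripetal force: mg = mv_top²/r ⇒ v_top² = gr = 4.709 m²/s²
Energy conservation from release height h to the top (height 2r): mgh = ½mv_top² + mg(2r)
h = v_top²/(2g) + 2r = r/2 + 2r = 5r/2 = 1.200 m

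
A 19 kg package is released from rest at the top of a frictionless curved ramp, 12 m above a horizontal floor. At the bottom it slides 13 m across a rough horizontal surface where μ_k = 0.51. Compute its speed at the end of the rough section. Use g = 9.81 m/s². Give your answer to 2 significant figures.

v = 10 m/s

Applying the work–energy principle:
mgh = ½mv² + μ_k m g d
W_f = μ_k mg d = (0.51)(19)(9.81)(13) = 1236 J
½mv² = mgh − W_f = 2236.7 − 1236 = 1000.9 J
v = √(2 × 1000.9/19) = 10.26 m/s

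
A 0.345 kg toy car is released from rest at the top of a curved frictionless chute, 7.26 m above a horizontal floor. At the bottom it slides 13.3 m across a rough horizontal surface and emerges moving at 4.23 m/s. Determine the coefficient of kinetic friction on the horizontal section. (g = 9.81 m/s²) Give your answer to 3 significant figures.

μ_k = 0.477

Energy at the top = energy at the end + work done against friction:
mgh = ½mv² + μ_k m g d
mgh = 24.571 J; ½mv² = 3.0865 J
W_f = 24.571 − 3.0865 = 21.48 J
μ_k = W_f/(mg·d) = 21.48/(3.384 × 13.3) = 0.4773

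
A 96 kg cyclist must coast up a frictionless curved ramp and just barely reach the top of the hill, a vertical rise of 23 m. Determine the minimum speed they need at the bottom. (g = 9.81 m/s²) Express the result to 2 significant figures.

v = 21 m/s

At the top they are momentarily at rest, so all KE converts to PE: ½mv² = mgh
v = √(2gh) = √(2 × 9.81 × 23) = 21.24 m/s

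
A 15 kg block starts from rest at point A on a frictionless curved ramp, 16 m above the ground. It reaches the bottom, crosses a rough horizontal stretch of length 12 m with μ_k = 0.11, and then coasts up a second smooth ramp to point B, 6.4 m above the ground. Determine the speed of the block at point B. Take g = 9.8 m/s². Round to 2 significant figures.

Energy at A: mgh₁ = (15)(9.8)(16) = 2352.0 J
Friction loss: W_f = μ_k mg d = 194.0 J
At B: ½mv² + mgh₂ = mgh₁ − W_f
½mv² = 2352.0 − 194.0 − 940.80 = 1217.2 J
v = √(2 × 1217.2/15) = 12.74 m/s

v = 13 m/s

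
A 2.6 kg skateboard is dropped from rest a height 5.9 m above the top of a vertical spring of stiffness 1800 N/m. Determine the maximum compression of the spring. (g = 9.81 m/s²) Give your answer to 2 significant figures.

x = 0.42 m

Measuring PE from the top of the relaxed spring, at max compression the skateboard has dropped H + x with zero KE, so:
mg(H + x) = ½kx²
½(1800)x² − (2.6)(9.81)x − (2.6)(9.81)(5.9) = 0
900.0x² − 25.51x − 150.5 = 0
x = [25.51 + √(650.6 + 541747)]/(2 × 900.0) = 0.4233 m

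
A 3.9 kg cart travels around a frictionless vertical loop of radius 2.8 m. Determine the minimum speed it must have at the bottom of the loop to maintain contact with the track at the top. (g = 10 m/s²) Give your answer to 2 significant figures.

v = 12 m/s

At the top: mg = mv_top²/r ⇒ v_top² = gr = 28.00 m²/s²
Energy from bottom to top (height 2r): ½mv_bot² = ½mv_top² + mg(2r)
v_bot² = gr + 4gr = 5gr = 140.0
v_bot = √(5gr) = 11.83 m/s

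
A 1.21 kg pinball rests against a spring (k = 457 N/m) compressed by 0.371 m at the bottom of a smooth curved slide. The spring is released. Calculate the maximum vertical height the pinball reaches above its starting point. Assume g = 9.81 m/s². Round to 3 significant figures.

All spring PE becomes gravitational PE at the highest point: ½kx² = mgh
h = kx²/(2mg) = (457)(0.371)²/(2 × 1.21 × 9.81) = 2.650 m

h = 2.65 m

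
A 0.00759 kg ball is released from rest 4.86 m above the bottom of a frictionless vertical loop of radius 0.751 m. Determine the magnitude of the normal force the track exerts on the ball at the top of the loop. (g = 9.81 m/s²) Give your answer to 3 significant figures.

N = 0.591 N

Energy from release to top (height 2r): mgh = ½mv_top² + mg(2r)
v_top² = 2g(h − 2r) = 2(9.81)(4.86 − 1.502) = 65.884 m²/s²
At the top, both N and weight point toward the centre: N + mg = mv_top²/r
N = m(v_top²/r − g) = 0.00759(65.884/0.751 − 9.81) = 0.5914 N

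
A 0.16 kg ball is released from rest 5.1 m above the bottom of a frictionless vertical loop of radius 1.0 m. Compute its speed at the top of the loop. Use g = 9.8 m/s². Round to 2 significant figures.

v = 7.8 m/s

Energy conservation: mgh = ½mv_top² + mg(2r)
v_top² = 2g(h − 2r) = 2(9.8)(5.1 − 2.000) = 60.76
v_top = 7.795 m/s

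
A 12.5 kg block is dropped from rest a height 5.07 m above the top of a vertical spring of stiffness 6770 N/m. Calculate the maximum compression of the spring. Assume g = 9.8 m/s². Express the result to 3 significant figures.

x = 0.447 m

Take the reference level at the top of the uncompressed spring. At max compression the block has fallen H + x and is momentarily at rest:
mg(H + x) = ½kx²
½(6770)x² − (12.5)(9.8)x − (12.5)(9.8)(5.07) = 0
3385x² − 122.5x − 621.1 = 0
x = [122.5 + √(15006 + 8.4094e+06)]/(2 × 3385) = 0.4468 m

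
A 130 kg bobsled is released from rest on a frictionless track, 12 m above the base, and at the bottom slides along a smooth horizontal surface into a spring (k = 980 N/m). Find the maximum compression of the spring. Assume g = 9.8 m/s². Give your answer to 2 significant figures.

Energy conservation (no friction) from release to max compression: mgh = ½kx²
x = √(2mgh/k) = √(2 × 130 × 9.8 × 12 / 980) = 5.586 m

x = 5.6 m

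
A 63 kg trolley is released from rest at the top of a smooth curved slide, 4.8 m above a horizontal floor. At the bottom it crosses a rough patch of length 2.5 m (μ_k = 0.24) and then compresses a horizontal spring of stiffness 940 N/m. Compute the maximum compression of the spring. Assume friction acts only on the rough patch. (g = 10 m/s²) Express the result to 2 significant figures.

x = 2.4 m

Initial energy: E₁ = mgh = (63)(10)(4.8) = 3024.0 J
Friction removes W_f = μ_k mg d = (0.24)(63)(10)(2.5) = 378.0 J
Energy reaching the spring: E = 3024.0 − 378.0 = 2646.0 J
At max compression ½kx² = E ⇒ x = √(2E/k) = √(2 × 2646.0/940) = 2.373 m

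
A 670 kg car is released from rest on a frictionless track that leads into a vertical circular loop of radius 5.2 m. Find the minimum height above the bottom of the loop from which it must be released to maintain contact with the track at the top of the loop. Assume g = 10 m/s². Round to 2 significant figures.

h = 13 m

At the top, for minimum speed gravity alone supplies the centripetal force: mg = mv_top²/r ⇒ v_top² = gr = 52.00 m²/s²
Energy conservation from release height h to the top (height 2r): mgh = ½mv_top² + mg(2r)
h = v_top²/(2g) + 2r = r/2 + 2r = 5r/2 = 13.00 m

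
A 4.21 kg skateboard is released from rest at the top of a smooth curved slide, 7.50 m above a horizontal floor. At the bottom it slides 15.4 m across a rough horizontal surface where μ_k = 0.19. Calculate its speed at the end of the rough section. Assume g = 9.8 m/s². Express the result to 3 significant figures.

v = 9.47 m/s

Applying the work–energy principle:
mgh = ½mv² + μ_k m g d
W_f = μ_k mg d = (0.19)(4.21)(9.8)(15.4) = 120.7 J
½mv² = mgh − W_f = 309.44 − 120.7 = 188.71 J
v = √(2 × 188.71/4.21) = 9.468 m/s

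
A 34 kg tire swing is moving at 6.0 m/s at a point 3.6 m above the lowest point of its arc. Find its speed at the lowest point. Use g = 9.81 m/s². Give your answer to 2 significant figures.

v = 10 m/s

By conservation of mechanical energy, ½mv₀² + mgh = ½mv²
v² = v₀² + 2gh = (6.0)² + 2(9.81)(3.6) = 106.63
v = √106.63 = 10.33 m/s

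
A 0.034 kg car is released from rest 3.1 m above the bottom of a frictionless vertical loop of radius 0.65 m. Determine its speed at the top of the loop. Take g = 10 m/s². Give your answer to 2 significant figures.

v = 6.0 m/s

Energy conservation: mgh = ½mv_top² + mg(2r)
v_top² = 2g(h − 2r) = 2(10)(3.1 − 1.300) = 36.00
v_top = 6.000 m/s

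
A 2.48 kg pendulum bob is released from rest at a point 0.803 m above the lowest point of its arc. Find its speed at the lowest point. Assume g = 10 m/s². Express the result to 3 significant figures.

Equating total energy at the two states: mgh = ½mv²
v = √(2gh) = √(2 × 10 × 0.803) = √16.060 = 4.007 m/s

v = 4.01 m/s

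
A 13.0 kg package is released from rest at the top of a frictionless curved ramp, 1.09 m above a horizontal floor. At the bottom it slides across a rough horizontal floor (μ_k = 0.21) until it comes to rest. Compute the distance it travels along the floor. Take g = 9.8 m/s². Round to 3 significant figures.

d = 5.19 m

Energy bookkeeping (friction removes W_f = μ_k N d):
At rest all PE has been dissipated by friction: mgh = μ_k m g d
d = h/μ_k = 1.09/0.21 = 5.190 m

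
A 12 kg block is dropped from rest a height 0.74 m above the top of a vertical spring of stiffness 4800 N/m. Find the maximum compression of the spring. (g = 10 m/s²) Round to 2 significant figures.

Let x be the compression. The total drop is H + x, and the block is instantaneously at rest at max compression, so energy conservation gives:
mg(H + x) = ½kx²
½(4800)x² − (12)(10)x − (12)(10)(0.74) = 0
2400x² − 120.0x − 88.80 = 0
x = [120.0 + √(14400 + 852480)]/(2 × 2400) = 0.2190 m

x = 0.22 m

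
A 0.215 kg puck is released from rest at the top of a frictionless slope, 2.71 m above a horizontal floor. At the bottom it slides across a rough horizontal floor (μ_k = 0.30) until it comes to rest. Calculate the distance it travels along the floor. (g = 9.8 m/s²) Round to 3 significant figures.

Energy at the top = energy at the end + work done against friction:
At rest all PE has been dissipated by friction: mgh = μ_k m g d
d = h/μ_k = 2.71/0.30 = 9.033 m

d = 9.03 m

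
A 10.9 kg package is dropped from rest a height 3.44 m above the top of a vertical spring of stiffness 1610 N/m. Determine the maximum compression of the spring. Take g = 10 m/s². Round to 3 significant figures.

Measuring PE from the top of the relaxed spring, at max compression the package has dropped H + x with zero KE, so:
mg(H + x) = ½kx²
½(1610)x² − (10.9)(10)x − (10.9)(10)(3.44) = 0
805.0x² − 109.0x − 375.0 = 0
x = [109.0 + √(11881 + 1.2074e+06)]/(2 × 805.0) = 0.7535 m

x = 0.754 m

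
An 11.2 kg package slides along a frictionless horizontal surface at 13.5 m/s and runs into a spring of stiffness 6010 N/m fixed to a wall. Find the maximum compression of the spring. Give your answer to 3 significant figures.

At max compression the package is momentarily at rest: ½mv² = ½kx²
x = v√(m/k) = 13.5 × √(11.2/6010) = 0.5828 m

x = 0.583 m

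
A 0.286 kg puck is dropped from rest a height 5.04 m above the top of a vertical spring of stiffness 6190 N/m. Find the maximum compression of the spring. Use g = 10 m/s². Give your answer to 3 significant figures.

x = 0.0687 m

Measuring PE from the top of the relaxed spring, at max compression the puck has dropped H + x with zero KE, so:
mg(H + x) = ½kx²
½(6190)x² − (0.286)(10)x − (0.286)(10)(5.04) = 0
3095x² − 2.860x − 14.41 = 0
x = [2.860 + √(8.180 + 178450)]/(2 × 3095) = 0.06871 m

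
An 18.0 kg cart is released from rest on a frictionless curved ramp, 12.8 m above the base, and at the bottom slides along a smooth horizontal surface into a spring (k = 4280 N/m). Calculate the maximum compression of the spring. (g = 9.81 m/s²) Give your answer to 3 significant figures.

x = 1.03 m

Gravitational PE at the top equals spring PE at max compression: mgh = ½kx²
x = √(2mgh/k) = √(2 × 18.0 × 9.81 × 12.8 / 4280) = 1.028 m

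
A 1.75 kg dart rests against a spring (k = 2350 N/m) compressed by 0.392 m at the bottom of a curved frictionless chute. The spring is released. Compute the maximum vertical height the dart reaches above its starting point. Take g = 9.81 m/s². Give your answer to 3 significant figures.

All spring PE becomes gravitational PE at the highest point: ½kx² = mgh
h = kx²/(2mg) = (2350)(0.392)²/(2 × 1.75 × 9.81) = 10.52 m

h = 10.5 m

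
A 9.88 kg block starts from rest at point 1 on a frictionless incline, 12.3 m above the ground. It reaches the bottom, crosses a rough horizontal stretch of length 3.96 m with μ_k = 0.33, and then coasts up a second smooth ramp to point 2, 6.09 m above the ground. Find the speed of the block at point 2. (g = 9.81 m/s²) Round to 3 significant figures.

v = 9.81 m/s

Energy at 1: mgh₁ = (9.88)(9.81)(12.3) = 1192.2 J
Friction loss: W_f = μ_k mg d = 126.7 J
At 2: ½mv² + mgh₂ = mgh₁ − W_f
½mv² = 1192.2 − 126.7 − 590.26 = 475.23 J
v = √(2 × 475.23/9.88) = 9.808 m/s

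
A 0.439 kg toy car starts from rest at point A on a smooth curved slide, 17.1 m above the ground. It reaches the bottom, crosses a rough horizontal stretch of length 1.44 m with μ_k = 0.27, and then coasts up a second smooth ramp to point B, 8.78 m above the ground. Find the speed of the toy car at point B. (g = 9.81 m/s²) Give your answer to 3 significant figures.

v = 12.5 m/s

Energy at A: mgh₁ = (0.439)(9.81)(17.1) = 73.643 J
Friction loss: W_f = μ_k mg d = 1.674 J
At B: ½mv² + mgh₂ = mgh₁ − W_f
½mv² = 73.643 − 1.674 − 37.812 = 34.156 J
v = √(2 × 34.156/0.439) = 12.47 m/s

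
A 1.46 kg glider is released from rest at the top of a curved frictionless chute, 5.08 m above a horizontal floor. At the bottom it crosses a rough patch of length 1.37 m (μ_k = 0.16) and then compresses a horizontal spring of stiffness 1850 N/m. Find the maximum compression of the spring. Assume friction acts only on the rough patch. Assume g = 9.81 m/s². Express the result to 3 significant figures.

Initial energy: E₁ = mgh = (1.46)(9.81)(5.08) = 72.759 J
Friction removes W_f = μ_k mg d = (0.16)(1.46)(9.81)(1.37) = 3.140 J
Energy reaching the spring: E = 72.759 − 3.140 = 69.619 J
At max compression ½kx² = E ⇒ x = √(2E/k) = √(2 × 69.619/1850) = 0.2743 m

x = 0.274 m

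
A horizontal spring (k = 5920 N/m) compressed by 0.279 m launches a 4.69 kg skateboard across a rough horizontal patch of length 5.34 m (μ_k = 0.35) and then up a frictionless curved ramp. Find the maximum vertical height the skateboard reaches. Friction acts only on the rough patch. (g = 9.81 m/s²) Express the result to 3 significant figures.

Spring energy: E₀ = ½kx² = ½(5920)(0.279)² = 230.41 J
Friction: W_f = μ_k mg d = (0.35)(4.69)(9.81)(5.34) = 85.99 J
Energy at base of ramp: E = 230.41 − 85.99 = 144.42 J
At max height all remaining energy is PE: mgh = E ⇒ h = E/(mg) = 144.42/(4.69 × 9.81) = 3.139 m

h = 3.14 m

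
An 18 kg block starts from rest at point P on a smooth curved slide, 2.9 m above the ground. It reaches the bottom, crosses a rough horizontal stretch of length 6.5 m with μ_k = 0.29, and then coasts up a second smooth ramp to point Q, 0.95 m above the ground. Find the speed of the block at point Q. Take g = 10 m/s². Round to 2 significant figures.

v = 1.1 m/s

Energy at P: mgh₁ = (18)(10)(2.9) = 522.00 J
Friction loss: W_f = μ_k mg d = 339.3 J
At Q: ½mv² + mgh₂ = mgh₁ − W_f
½mv² = 522.00 − 339.3 − 171.00 = 11.700 J
v = √(2 × 11.700/18) = 1.140 m/s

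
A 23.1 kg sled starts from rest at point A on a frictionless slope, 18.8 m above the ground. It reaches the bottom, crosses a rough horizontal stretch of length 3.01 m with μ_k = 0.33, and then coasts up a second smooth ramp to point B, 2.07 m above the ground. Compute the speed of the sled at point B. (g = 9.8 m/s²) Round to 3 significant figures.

v = 17.6 m/s

Energy at A: mgh₁ = (23.1)(9.8)(18.8) = 4255.9 J
Friction loss: W_f = μ_k mg d = 224.9 J
At B: ½mv² + mgh₂ = mgh₁ − W_f
½mv² = 4255.9 − 224.9 − 468.61 = 3562.5 J
v = √(2 × 3562.5/23.1) = 17.56 m/s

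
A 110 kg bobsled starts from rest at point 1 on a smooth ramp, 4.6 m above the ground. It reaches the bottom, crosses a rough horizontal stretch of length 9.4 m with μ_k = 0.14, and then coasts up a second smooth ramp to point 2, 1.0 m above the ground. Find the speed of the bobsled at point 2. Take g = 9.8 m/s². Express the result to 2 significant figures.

v = 6.7 m/s

Energy at 1: mgh₁ = (110)(9.8)(4.6) = 4958.8 J
Friction loss: W_f = μ_k mg d = 1419 J
At 2: ½mv² + mgh₂ = mgh₁ − W_f
½mv² = 4958.8 − 1419 − 1078.0 = 2462.2 J
v = √(2 × 2462.2/110) = 6.691 m/s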